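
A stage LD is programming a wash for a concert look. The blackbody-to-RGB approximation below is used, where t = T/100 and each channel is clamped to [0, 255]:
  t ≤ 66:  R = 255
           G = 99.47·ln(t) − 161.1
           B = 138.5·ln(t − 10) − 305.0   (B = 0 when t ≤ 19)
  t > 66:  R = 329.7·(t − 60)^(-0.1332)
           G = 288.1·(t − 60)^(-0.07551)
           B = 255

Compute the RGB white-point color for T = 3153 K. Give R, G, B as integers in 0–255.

R=255, G=182, B=120

t = 3153/100 = 31.53; the t ≤ 66 branch applies.
R = 255 by definition for t ≤ 66.
G = 99.47·ln 31.53 − 161.1 = 99.47·3.4509 − 161.1 = 182.165.
B = 138.5·ln(31.53 − 10) − 305.0 = 138.5·ln 21.53 − 305.0 = 138.5·3.0694 − 305.0 = 120.118.
Rounded: (255, 182, 120).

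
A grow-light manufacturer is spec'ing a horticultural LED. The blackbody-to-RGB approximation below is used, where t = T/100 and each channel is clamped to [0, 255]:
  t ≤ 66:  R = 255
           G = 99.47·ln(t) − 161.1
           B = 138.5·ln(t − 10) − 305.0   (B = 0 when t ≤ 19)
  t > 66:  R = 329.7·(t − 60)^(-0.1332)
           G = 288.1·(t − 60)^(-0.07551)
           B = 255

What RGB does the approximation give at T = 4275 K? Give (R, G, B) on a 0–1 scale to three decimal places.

t = 4275/100 = 42.75; the t ≤ 66 branch applies.
R = 255 by definition for t ≤ 66.
G = 99.47·ln 42.75 − 161.1 = 99.47·3.7554 − 161.1 = 212.447.
B = 138.5·ln(42.75 − 10) − 305.0 = 138.5·ln 32.75 − 305.0 = 138.5·3.4889 − 305.0 = 178.213.
Dividing each by 255: (1.0000, 0.8331, 0.6989) → (1.000, 0.833, 0.699).

(1.000, 0.833, 0.699)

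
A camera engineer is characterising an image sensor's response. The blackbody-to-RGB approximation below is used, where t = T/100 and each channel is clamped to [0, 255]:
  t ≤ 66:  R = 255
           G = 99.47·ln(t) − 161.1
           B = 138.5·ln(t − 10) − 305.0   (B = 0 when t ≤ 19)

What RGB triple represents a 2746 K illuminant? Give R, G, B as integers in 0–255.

t = 2746/100 = 27.46; the t ≤ 66 branch applies.
R = 255 by definition for t ≤ 66.
G = 99.47·ln 27.46 − 161.1 = 99.47·3.3127 − 161.1 = 168.417.
B = 138.5·ln(27.46 − 10) − 305.0 = 138.5·ln 17.46 − 305.0 = 138.5·2.8599 − 305.0 = 91.098.
Rounded: (255, 168, 91).

R=255, G=168, B=91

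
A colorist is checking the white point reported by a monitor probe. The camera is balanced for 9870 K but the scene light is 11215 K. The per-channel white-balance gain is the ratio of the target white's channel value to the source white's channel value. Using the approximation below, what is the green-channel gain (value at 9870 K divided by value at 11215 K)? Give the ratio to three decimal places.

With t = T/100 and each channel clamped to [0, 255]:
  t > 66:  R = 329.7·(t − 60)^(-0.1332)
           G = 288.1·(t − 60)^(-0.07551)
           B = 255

1.023

At 11215 K (t = 112.15):
  G = 288.1·(112.15 − 60)^(-0.07551) = 288.1·52.15^(-0.07551) = 288.1·0.74187 = 213.734.
At 9870 K (t = 98.7):
  G = 288.1·(98.7 − 60)^(-0.07551) = 288.1·38.7^(-0.07551) = 288.1·0.75877 = 218.603.
Gain = 218.603 / 213.734 = 1.0228 → 1.023.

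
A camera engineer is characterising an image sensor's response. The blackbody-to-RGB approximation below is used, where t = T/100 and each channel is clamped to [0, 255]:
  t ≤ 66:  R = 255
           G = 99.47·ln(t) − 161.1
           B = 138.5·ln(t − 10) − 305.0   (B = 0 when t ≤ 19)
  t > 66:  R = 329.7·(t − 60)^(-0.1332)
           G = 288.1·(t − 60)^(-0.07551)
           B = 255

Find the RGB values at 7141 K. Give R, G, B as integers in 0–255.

R=238, G=240, B=255

t = 7141/100 = 71.41; the t > 66 branch applies.
R = 329.7·(71.41 − 60)^(-0.1332) = 329.7·11.41^(-0.1332) = 329.7·0.72305 = 238.390.
G = 288.1·(71.41 − 60)^(-0.07551) = 288.1·11.41^(-0.07551) = 288.1·0.83208 = 239.722.
B = 255 by definition for t > 66.
Rounded: (238, 240, 255).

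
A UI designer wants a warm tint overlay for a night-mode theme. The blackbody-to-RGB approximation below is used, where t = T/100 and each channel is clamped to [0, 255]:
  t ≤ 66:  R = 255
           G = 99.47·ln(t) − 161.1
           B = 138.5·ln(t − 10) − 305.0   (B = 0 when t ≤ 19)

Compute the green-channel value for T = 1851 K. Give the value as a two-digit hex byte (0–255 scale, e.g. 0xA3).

t = 1851/100 = 18.51; the t ≤ 66 branch applies.
G = 99.47·ln 18.51 − 161.1 = 99.47·2.9183 − 161.1 = 129.184.
Rounded: 129; in hex, 0x81.

0x81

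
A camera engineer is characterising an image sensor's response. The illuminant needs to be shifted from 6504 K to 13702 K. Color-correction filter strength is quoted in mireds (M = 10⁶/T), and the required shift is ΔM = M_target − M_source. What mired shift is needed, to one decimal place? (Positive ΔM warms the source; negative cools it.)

M_source = 10⁶/6504 = 153.752; M_target = 10⁶/13702 = 72.982.
ΔM = 72.982 − 153.752 = -80.769 → -80.8 mireds, a cooling shift.

-80.8 mireds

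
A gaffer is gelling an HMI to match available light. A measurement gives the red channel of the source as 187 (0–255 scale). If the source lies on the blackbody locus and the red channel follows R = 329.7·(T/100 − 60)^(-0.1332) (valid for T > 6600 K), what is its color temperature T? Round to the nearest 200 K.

(t − 60)^(-0.1332) = 187/329.7 = 0.56718.
t − 60 = 0.56718^(1/-0.1332) = 0.56718^(-7.508) = 70.620, so t = 130.620.
T = 100·t = 13062 K → 13000 K to the nearest 200 K.

13000 K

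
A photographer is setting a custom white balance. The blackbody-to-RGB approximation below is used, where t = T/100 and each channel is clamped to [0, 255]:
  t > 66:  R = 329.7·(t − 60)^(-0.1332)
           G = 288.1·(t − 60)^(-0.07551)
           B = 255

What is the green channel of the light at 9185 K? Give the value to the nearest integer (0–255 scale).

222

t = 9185/100 = 91.85; the t > 66 branch applies.
G = 288.1·(91.85 − 60)^(-0.07551) = 288.1·31.85^(-0.07551) = 288.1·0.77002 = 221.842.
Rounded: 222.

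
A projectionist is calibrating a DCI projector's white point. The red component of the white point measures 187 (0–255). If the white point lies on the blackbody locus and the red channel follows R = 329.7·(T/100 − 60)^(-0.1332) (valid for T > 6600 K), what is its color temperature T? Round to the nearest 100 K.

(t − 60)^(-0.1332) = 187/329.7 = 0.56718.
t − 60 = 0.56718^(1/-0.1332) = 0.56718^(-7.508) = 70.620, so t = 130.620.
T = 100·t = 13062 K → 13100 K to the nearest 100 K.

13100 K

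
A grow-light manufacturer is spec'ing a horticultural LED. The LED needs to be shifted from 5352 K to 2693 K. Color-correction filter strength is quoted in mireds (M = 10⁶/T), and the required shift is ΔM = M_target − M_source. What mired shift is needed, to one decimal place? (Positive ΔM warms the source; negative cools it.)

M_source = 10⁶/5352 = 186.846; M_target = 10⁶/2693 = 371.333.
ΔM = 371.333 − 186.846 = 184.487 → +184.5 mireds, a warming shift.

+184.5 mireds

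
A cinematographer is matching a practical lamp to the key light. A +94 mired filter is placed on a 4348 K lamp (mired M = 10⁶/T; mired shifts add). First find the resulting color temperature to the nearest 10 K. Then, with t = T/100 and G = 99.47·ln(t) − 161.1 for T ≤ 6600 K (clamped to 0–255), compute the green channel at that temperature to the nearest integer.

M_in = 10⁶/4348 = 229.99; M_out = 229.99 + (+94) = 323.99.
T_out = 10⁶/323.99 = 3086.5 K → 3090 K; t = 30.9.
G = 99.47·ln 30.9 − 161.1 = 99.47·3.4308 − 161.1 = 180.157.
Rounded: 180.

180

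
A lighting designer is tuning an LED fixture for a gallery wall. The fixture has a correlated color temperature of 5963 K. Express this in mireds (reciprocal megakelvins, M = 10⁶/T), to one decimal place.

M = 10⁶ / 5963 = 167.701 → 167.7 mireds.

167.7 mireds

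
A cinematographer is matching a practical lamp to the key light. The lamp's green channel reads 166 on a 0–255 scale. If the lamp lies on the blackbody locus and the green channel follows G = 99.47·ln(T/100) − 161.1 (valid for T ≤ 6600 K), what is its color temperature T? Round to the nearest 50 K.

ln t = (166 + 161.1) / 99.47 = 3.2884.
t = e^3.2884 = 26.801.
T = 100·t = 2680 K → 2700 K to the nearest 50 K.

2700 K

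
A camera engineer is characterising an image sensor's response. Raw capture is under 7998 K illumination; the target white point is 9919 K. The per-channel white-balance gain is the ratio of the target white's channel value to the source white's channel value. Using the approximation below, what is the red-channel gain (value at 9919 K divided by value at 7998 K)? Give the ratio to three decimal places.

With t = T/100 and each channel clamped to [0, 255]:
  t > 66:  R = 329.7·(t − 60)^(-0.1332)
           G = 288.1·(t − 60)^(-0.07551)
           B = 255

At 7998 K (t = 79.98):
  R = 329.7·(79.98 − 60)^(-0.1332) = 329.7·19.98^(-0.1332) = 329.7·0.67106 = 221.248.
At 9919 K (t = 99.19):
  R = 329.7·(99.19 − 60)^(-0.1332) = 329.7·39.19^(-0.1332) = 329.7·0.61346 = 202.259.
Gain = 202.259 / 221.248 = 0.9142 → 0.914.

0.914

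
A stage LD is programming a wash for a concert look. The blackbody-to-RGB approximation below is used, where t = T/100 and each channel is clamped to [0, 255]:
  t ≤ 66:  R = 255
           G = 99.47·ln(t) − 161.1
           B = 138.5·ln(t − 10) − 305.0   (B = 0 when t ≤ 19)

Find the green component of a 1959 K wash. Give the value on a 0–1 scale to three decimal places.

t = 1959/100 = 19.59; the t ≤ 66 branch applies.
G = 99.47·ln 19.59 − 161.1 = 99.47·2.9750 − 161.1 = 134.825.
On a 0–1 scale: 134.825/255 = 0.5287 → 0.529.

0.529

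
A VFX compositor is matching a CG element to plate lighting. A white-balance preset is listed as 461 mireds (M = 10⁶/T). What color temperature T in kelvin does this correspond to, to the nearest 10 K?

2170 K

T = 10⁶ / 461 = 2169.20 K → 2170 K.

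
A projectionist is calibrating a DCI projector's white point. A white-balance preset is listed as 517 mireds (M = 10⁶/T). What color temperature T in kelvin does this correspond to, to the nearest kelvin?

1934 K

T = 10⁶ / 517 = 1934.24 K → 1934 K.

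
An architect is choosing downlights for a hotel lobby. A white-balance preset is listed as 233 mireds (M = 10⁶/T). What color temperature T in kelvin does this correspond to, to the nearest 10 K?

T = 10⁶ / 233 = 4291.85 K → 4290 K.

4290 K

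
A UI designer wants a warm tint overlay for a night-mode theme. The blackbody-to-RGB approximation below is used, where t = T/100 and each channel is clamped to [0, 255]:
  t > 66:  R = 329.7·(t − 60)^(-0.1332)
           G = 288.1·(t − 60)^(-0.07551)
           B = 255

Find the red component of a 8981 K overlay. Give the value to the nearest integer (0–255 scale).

t = 8981/100 = 89.81; the t > 66 branch applies.
R = 329.7·(89.81 − 60)^(-0.1332) = 329.7·29.81^(-0.1332) = 329.7·0.63623 = 209.765.
Rounded: 210.

210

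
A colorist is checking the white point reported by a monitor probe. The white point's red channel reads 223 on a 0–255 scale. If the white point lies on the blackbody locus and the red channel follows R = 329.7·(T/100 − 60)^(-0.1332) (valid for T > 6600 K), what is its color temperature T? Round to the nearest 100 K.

7900 K

(t − 60)^(-0.1332) = 223/329.7 = 0.67637.
t − 60 = 0.67637^(1/-0.1332) = 0.67637^(-7.508) = 18.831, so t = 78.831.
T = 100·t = 7883 K → 7900 K to the nearest 100 K.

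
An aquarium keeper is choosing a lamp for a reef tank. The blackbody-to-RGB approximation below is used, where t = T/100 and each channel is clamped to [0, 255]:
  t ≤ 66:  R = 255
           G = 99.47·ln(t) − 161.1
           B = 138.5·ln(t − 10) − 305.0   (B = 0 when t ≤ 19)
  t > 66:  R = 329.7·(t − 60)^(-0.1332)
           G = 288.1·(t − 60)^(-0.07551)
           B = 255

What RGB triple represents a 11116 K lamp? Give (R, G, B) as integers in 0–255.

(195, 214, 255)

t = 11116/100 = 111.16; the t > 66 branch applies.
R = 329.7·(111.16 − 60)^(-0.1332) = 329.7·51.16^(-0.1332) = 329.7·0.59207 = 195.204.
G = 288.1·(111.16 − 60)^(-0.07551) = 288.1·51.16^(-0.07551) = 288.1·0.74295 = 214.043.
B = 255 by definition for t > 66.
Rounded: (195, 214, 255).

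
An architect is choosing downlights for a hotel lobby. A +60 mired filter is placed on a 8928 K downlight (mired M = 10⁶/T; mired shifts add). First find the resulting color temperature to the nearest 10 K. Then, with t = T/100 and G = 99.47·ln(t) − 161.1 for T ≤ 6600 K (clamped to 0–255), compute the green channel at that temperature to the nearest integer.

M_in = 10⁶/8928 = 112.01; M_out = 112.01 + (+60) = 172.01.
T_out = 10⁶/172.01 = 5813.7 K → 5810 K; t = 58.1.
G = 99.47·ln 58.1 − 161.1 = 99.47·4.0622 − 161.1 = 242.964.
Rounded: 243.

243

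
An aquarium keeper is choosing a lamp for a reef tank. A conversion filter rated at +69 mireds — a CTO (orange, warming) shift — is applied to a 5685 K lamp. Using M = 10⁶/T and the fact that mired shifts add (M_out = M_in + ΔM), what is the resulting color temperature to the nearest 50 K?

4100 K

M_in = 10⁶/5685 = 175.90 mireds.
M_out = 175.90 + (+69) = 244.90 mireds.
T_out = 10⁶/244.90 = 4083.3 K → 4100 K.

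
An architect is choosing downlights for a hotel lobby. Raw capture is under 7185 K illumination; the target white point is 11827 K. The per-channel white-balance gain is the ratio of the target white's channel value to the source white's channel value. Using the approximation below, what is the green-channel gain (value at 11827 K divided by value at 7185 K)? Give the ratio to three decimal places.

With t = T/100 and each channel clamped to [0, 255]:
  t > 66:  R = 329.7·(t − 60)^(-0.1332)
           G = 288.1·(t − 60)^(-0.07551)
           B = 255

At 7185 K (t = 71.85):
  G = 288.1·(71.85 − 60)^(-0.07551) = 288.1·11.85^(-0.07551) = 288.1·0.82970 = 239.038.
At 11827 K (t = 118.27):
  G = 288.1·(118.27 − 60)^(-0.07551) = 288.1·58.27^(-0.07551) = 288.1·0.73568 = 211.951.
Gain = 211.951 / 239.038 = 0.8867 → 0.887.

0.887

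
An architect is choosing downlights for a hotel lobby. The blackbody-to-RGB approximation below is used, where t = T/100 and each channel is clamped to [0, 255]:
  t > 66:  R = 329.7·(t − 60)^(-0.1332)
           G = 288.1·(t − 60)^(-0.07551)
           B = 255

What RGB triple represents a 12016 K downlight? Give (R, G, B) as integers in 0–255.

t = 12016/100 = 120.16; the t > 66 branch applies.
R = 329.7·(120.16 − 60)^(-0.1332) = 329.7·60.16^(-0.1332) = 329.7·0.57942 = 191.036.
G = 288.1·(120.16 − 60)^(-0.07551) = 288.1·60.16^(-0.07551) = 288.1·0.73391 = 211.440.
B = 255 by definition for t > 66.
Rounded: (191, 211, 255).

(191, 211, 255)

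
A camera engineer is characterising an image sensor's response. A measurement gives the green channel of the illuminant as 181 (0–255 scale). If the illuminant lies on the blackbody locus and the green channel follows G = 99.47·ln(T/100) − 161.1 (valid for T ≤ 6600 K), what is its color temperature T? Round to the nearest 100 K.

ln t = (181 + 161.1) / 99.47 = 3.4392.
t = e^3.4392 = 31.163.
T = 100·t = 3116 K → 3100 K to the nearest 100 K.

3100 K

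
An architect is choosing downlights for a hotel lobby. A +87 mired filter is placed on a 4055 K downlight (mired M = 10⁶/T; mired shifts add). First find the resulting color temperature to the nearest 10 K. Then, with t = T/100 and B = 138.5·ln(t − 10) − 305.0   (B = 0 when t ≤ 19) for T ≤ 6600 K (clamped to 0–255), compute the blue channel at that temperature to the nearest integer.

M_in = 10⁶/4055 = 246.61; M_out = 246.61 + (+87) = 333.61.
T_out = 10⁶/333.61 = 2997.5 K → 3000 K; t = 30.
B = 138.5·ln(30 − 10) − 305.0 = 138.5·ln 20 − 305.0 = 138.5·2.9957 − 305.0 = 109.909.
Rounded: 110.

110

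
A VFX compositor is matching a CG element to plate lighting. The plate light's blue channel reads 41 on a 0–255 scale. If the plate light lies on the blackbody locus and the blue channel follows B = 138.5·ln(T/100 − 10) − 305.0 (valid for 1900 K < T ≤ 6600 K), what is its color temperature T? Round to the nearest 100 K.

ln(t − 10) = (41 + 305.0) / 138.5 = 2.4982.
t − 10 = e^2.4982 = 12.161, so t = 22.161.
T = 100·t = 2216 K → 2200 K to the nearest 100 K.

2200 K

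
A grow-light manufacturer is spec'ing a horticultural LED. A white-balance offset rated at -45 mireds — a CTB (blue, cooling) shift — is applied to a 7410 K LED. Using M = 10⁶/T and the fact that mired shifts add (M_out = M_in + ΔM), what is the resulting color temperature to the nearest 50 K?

11100 K

M_in = 10⁶/7410 = 134.95 mireds.
M_out = 134.95 + (-45) = 89.95 mireds.
T_out = 10⁶/89.95 = 11116.9 K → 11100 K.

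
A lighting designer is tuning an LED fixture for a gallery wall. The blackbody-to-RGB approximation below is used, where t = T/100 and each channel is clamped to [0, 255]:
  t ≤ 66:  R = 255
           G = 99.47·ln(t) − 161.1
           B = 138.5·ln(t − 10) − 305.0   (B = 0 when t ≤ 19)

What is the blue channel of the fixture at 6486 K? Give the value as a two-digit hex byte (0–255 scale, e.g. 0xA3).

t = 6486/100 = 64.86; the t ≤ 66 branch applies.
B = 138.5·ln(64.86 − 10) − 305.0 = 138.5·ln 54.86 − 305.0 = 138.5·4.0048 − 305.0 = 249.663.
Rounded: 250; in hex, 0xFA.

0xFA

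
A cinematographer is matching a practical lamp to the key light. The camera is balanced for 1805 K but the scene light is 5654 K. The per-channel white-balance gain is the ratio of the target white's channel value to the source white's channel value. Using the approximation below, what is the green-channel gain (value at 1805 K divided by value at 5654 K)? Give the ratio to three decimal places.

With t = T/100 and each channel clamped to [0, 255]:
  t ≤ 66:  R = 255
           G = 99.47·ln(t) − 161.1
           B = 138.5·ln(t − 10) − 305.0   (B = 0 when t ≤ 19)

At 5654 K (t = 56.54):
  G = 99.47·ln 56.54 − 161.1 = 99.47·4.0349 − 161.1 = 240.256.
At 1805 K (t = 18.05):
  G = 99.47·ln 18.05 − 161.1 = 99.47·2.8931 − 161.1 = 126.681.
Gain = 126.681 / 240.256 = 0.5273 → 0.527.

0.527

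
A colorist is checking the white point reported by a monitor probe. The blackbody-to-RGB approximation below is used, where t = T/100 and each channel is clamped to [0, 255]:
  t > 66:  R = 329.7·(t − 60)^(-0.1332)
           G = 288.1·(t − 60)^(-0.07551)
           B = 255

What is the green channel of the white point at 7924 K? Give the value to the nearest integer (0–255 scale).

t = 7924/100 = 79.24; the t > 66 branch applies.
G = 288.1·(79.24 − 60)^(-0.07551) = 288.1·19.24^(-0.07551) = 288.1·0.79989 = 230.448.
Rounded: 230.

230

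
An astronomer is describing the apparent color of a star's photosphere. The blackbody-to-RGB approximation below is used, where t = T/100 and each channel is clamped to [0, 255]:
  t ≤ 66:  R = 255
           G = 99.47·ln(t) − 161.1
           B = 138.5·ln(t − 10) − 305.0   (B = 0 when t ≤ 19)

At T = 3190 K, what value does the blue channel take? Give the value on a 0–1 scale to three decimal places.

t = 3190/100 = 31.9; the t ≤ 66 branch applies.
B = 138.5·ln(31.9 − 10) − 305.0 = 138.5·ln 21.9 − 305.0 = 138.5·3.0865 − 305.0 = 122.478.
On a 0–1 scale: 122.478/255 = 0.4803 → 0.480.

0.480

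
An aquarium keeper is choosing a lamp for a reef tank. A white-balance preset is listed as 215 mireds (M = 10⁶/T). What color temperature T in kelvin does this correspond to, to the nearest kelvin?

T = 10⁶ / 215 = 4651.16 K → 4651 K.

4651 K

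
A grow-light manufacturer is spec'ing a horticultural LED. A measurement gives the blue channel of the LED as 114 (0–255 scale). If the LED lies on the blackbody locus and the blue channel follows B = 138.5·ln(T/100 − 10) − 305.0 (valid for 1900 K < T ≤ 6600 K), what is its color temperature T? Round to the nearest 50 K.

ln(t − 10) = (114 + 305.0) / 138.5 = 3.0253.
t − 10 = e^3.0253 = 20.600, so t = 30.600.
T = 100·t = 3060 K → 3050 K to the nearest 50 K.

3050 K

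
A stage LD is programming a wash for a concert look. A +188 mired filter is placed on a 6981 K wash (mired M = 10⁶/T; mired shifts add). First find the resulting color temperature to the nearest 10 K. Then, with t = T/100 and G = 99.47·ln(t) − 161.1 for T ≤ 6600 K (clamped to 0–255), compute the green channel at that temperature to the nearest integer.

178

M_in = 10⁶/6981 = 143.25; M_out = 143.25 + (+188) = 331.25.
T_out = 10⁶/331.25 = 3018.9 K → 3020 K; t = 30.2.
G = 99.47·ln 30.2 − 161.1 = 99.47·3.4078 − 161.1 = 177.878.
Rounded: 178.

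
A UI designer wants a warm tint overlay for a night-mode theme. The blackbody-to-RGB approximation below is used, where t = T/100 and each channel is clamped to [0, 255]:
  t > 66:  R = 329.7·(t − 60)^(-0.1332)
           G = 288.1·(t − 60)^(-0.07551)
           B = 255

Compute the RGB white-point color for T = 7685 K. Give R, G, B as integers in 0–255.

R=226, G=233, B=255

t = 7685/100 = 76.85; the t > 66 branch applies.
R = 329.7·(76.85 − 60)^(-0.1332) = 329.7·16.85^(-0.1332) = 329.7·0.68646 = 226.327.
G = 288.1·(76.85 − 60)^(-0.07551) = 288.1·16.85^(-0.07551) = 288.1·0.80794 = 232.768.
B = 255 by definition for t > 66.
Rounded: (226, 233, 255).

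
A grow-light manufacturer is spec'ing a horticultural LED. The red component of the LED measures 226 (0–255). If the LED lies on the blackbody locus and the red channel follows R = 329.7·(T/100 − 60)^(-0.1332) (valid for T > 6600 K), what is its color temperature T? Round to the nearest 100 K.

(t − 60)^(-0.1332) = 226/329.7 = 0.68547.
t − 60 = 0.68547^(1/-0.1332) = 0.68547^(-7.508) = 17.034, so t = 77.034.
T = 100·t = 7703 K → 7700 K to the nearest 100 K.

7700 K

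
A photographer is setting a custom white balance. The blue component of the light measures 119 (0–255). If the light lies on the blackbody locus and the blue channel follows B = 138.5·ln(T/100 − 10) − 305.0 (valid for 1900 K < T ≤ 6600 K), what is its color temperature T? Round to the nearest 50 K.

3150 K

ln(t − 10) = (119 + 305.0) / 138.5 = 3.0614.
t − 10 = e^3.0614 = 21.357, so t = 31.357.
T = 100·t = 3136 K → 3150 K to the nearest 50 K.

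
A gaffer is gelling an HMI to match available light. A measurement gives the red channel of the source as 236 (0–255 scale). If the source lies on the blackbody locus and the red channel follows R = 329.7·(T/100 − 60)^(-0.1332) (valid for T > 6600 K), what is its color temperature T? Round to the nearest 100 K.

7200 K

(t − 60)^(-0.1332) = 236/329.7 = 0.71580.
t − 60 = 0.71580^(1/-0.1332) = 0.71580^(-7.508) = 12.307, so t = 72.307.
T = 100·t = 7231 K → 7200 K to the nearest 100 K.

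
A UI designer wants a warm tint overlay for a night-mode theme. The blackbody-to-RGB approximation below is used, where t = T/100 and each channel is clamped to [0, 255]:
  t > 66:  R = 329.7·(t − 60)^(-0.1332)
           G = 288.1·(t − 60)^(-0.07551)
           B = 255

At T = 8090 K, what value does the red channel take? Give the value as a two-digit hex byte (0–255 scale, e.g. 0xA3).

t = 8090/100 = 80.9; the t > 66 branch applies.
R = 329.7·(80.9 − 60)^(-0.1332) = 329.7·20.9^(-0.1332) = 329.7·0.66705 = 219.925.
Rounded: 220; in hex, 0xDC.

0xDC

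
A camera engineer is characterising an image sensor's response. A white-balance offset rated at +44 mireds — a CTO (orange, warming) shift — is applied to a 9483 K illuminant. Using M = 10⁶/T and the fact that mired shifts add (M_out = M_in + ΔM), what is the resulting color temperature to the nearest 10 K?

M_in = 10⁶/9483 = 105.45 mireds.
M_out = 105.45 + (+44) = 149.45 mireds.
T_out = 10⁶/149.45 = 6691.1 K → 6690 K.

6690 K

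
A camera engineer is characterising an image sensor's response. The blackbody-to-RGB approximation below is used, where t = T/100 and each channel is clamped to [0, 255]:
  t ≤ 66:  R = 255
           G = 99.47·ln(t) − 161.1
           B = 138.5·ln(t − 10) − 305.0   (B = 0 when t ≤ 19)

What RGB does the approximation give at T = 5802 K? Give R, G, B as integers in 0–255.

t = 5802/100 = 58.02; the t ≤ 66 branch applies.
R = 255 by definition for t ≤ 66.
G = 99.47·ln 58.02 − 161.1 = 99.47·4.0608 − 161.1 = 242.827.
B = 138.5·ln(58.02 − 10) − 305.0 = 138.5·ln 48.02 − 305.0 = 138.5·3.8716 − 305.0 = 231.219.
Rounded: (255, 243, 231).

R=255, G=243, B=231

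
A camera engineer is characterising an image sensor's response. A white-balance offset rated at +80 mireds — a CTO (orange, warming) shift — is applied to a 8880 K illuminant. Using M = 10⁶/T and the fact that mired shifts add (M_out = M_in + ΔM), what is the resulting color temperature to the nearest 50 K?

5200 K

M_in = 10⁶/8880 = 112.61 mireds.
M_out = 112.61 + (+80) = 192.61 mireds.
T_out = 10⁶/192.61 = 5191.8 K → 5200 K.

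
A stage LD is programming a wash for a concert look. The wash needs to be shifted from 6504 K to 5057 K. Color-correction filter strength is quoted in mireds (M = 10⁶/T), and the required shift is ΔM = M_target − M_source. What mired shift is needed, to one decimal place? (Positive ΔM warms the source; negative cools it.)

+44.0 mireds

M_source = 10⁶/6504 = 153.752; M_target = 10⁶/5057 = 197.746.
ΔM = 197.746 − 153.752 = 43.994 → +44.0 mireds, a warming shift.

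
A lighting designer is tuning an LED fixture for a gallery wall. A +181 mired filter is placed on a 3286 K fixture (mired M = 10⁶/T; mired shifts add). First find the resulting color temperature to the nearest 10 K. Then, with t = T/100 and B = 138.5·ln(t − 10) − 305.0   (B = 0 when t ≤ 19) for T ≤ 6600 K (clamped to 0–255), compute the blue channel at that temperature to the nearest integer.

M_in = 10⁶/3286 = 304.32; M_out = 304.32 + (+181) = 485.32.
T_out = 10⁶/485.32 = 2060.5 K → 2060 K; t = 20.6.
B = 138.5·ln(20.6 − 10) − 305.0 = 138.5·ln 10.6 − 305.0 = 138.5·2.3609 − 305.0 = 21.978.
Rounded: 22.

22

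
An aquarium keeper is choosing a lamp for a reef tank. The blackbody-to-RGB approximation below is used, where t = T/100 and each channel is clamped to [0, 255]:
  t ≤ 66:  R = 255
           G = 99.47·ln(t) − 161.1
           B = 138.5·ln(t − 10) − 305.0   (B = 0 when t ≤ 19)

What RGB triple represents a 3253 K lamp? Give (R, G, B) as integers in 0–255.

t = 3253/100 = 32.53; the t ≤ 66 branch applies.
R = 255 by definition for t ≤ 66.
G = 99.47·ln 32.53 − 161.1 = 99.47·3.4822 − 161.1 = 185.271.
B = 138.5·ln(32.53 − 10) − 305.0 = 138.5·ln 22.53 − 305.0 = 138.5·3.1148 − 305.0 = 126.406.
Rounded: (255, 185, 126).

(255, 185, 126)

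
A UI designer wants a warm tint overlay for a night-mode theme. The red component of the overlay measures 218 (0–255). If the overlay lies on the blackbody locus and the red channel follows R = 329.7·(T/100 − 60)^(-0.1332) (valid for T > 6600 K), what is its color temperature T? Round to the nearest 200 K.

8200 K

(t − 60)^(-0.1332) = 218/329.7 = 0.66121.
t − 60 = 0.66121^(1/-0.1332) = 0.66121^(-7.508) = 22.326, so t = 82.326.
T = 100·t = 8233 K → 8200 K to the nearest 200 K.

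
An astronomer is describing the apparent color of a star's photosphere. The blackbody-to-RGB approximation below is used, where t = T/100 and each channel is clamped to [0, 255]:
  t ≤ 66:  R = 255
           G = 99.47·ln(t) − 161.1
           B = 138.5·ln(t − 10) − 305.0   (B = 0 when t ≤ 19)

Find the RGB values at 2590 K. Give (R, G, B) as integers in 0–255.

t = 2590/100 = 25.9; the t ≤ 66 branch applies.
R = 255 by definition for t ≤ 66.
G = 99.47·ln 25.9 − 161.1 = 99.47·3.2542 − 161.1 = 162.600.
B = 138.5·ln(25.9 − 10) − 305.0 = 138.5·ln 15.9 − 305.0 = 138.5·2.7663 − 305.0 = 78.135.
Rounded: (255, 163, 78).

(255, 163, 78)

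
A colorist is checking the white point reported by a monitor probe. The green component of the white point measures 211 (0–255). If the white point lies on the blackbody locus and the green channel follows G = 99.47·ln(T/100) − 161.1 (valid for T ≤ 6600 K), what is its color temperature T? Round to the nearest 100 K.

ln t = (211 + 161.1) / 99.47 = 3.7408.
t = e^3.7408 = 42.133.
T = 100·t = 4213 K → 4200 K to the nearest 100 K.

4200 K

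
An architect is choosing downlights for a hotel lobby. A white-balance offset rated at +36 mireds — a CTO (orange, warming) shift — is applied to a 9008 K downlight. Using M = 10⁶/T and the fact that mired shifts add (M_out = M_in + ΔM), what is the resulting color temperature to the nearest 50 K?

6800 K

M_in = 10⁶/9008 = 111.01 mireds.
M_out = 111.01 + (+36) = 147.01 mireds.
T_out = 10⁶/147.01 = 6802.1 K → 6800 K.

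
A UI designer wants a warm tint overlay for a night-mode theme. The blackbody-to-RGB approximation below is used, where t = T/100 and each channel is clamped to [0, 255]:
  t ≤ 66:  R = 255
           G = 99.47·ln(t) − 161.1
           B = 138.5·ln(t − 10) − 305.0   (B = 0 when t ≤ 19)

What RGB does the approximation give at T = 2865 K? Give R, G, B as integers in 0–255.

t = 2865/100 = 28.65; the t ≤ 66 branch applies.
R = 255 by definition for t ≤ 66.
G = 99.47·ln 28.65 − 161.1 = 99.47·3.3552 − 161.1 = 172.637.
B = 138.5·ln(28.65 − 10) − 305.0 = 138.5·ln 18.65 − 305.0 = 138.5·2.9258 − 305.0 = 100.230.
Rounded: (255, 173, 100).

R=255, G=173, B=100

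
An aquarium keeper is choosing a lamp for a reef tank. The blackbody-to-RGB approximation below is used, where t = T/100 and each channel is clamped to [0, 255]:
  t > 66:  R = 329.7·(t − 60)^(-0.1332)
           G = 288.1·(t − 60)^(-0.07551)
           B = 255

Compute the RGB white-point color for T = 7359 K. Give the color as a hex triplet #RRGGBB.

t = 7359/100 = 73.59; the t > 66 branch applies.
R = 329.7·(73.59 − 60)^(-0.1332) = 329.7·13.59^(-0.1332) = 329.7·0.70641 = 232.902.
G = 288.1·(73.59 − 60)^(-0.07551) = 288.1·13.59^(-0.07551) = 288.1·0.82117 = 236.578.
B = 255 by definition for t > 66.
Rounded: (233, 237, 255).
In hex: #E9EDFF.

#E9EDFF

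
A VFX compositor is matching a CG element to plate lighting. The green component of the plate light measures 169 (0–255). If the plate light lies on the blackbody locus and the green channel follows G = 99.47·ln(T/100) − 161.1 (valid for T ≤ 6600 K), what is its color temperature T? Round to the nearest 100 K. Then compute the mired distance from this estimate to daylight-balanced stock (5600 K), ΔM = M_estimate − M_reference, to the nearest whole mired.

+179 mireds

ln t = (169 + 161.1) / 99.47 = 3.3186.
t = e^3.3186 = 27.621.
T = 100·t = 2762 K → 2800 K to the nearest 100 K.
M_estimate = 10⁶/2800 = 357.14; M_reference = 10⁶/5600 = 178.57.
ΔM = 357.14 − 178.57 = 178.57 → +179 mireds.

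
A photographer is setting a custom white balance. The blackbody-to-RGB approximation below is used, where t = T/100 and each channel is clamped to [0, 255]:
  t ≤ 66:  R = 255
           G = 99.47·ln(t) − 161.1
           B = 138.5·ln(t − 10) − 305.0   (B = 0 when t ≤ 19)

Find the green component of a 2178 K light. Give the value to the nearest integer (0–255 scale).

145

t = 2178/100 = 21.78; the t ≤ 66 branch applies.
G = 99.47·ln 21.78 − 161.1 = 99.47·3.0810 − 161.1 = 145.366.
Rounded: 145.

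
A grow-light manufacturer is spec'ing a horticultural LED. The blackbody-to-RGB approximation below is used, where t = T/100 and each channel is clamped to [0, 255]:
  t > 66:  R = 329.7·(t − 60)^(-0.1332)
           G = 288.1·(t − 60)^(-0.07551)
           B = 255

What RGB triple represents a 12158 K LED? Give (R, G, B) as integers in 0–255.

t = 12158/100 = 121.58; the t > 66 branch applies.
R = 329.7·(121.58 − 60)^(-0.1332) = 329.7·61.58^(-0.1332) = 329.7·0.57763 = 190.443.
G = 288.1·(121.58 − 60)^(-0.07551) = 288.1·61.58^(-0.07551) = 288.1·0.73262 = 211.068.
B = 255 by definition for t > 66.
Rounded: (190, 211, 255).

(190, 211, 255)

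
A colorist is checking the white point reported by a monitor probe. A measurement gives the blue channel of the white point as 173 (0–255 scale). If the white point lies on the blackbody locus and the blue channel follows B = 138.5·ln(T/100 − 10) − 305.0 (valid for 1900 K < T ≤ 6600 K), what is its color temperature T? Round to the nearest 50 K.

ln(t − 10) = (173 + 305.0) / 138.5 = 3.4513.
t − 10 = e^3.4513 = 31.540, so t = 41.540.
T = 100·t = 4154 K → 4150 K to the nearest 50 K.

4150 K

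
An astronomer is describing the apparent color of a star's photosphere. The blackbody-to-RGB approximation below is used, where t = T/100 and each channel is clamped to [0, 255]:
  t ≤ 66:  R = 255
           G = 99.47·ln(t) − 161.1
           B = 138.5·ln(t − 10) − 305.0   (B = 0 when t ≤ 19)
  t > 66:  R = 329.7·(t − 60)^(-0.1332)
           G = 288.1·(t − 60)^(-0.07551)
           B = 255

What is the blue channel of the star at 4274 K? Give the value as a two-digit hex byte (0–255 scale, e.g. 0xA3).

t = 4274/100 = 42.74; the t ≤ 66 branch applies.
B = 138.5·ln(42.74 − 10) − 305.0 = 138.5·ln 32.74 − 305.0 = 138.5·3.4886 − 305.0 = 178.171.
Rounded: 178; in hex, 0xB2.

0xB2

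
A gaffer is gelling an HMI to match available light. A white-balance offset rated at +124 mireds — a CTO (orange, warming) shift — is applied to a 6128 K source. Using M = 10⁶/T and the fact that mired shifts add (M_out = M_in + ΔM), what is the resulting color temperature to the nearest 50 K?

M_in = 10⁶/6128 = 163.19 mireds.
M_out = 163.19 + (+124) = 287.19 mireds.
T_out = 10⁶/287.19 = 3482.1 K → 3500 K.

3500 K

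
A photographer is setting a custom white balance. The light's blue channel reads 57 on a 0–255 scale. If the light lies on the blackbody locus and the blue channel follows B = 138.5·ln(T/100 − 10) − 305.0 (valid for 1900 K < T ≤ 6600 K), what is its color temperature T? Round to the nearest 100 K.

2400 K

ln(t − 10) = (57 + 305.0) / 138.5 = 2.6137.
t − 10 = e^2.6137 = 13.650, so t = 23.650.
T = 100·t = 2365 K → 2400 K to the nearest 100 K.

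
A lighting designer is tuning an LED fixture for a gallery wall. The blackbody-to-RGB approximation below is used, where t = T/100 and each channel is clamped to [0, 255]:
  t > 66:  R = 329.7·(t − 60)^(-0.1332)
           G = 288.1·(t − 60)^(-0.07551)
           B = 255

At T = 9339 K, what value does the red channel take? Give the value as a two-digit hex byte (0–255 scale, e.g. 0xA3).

0xCF

t = 9339/100 = 93.39; the t > 66 branch applies.
R = 329.7·(93.39 − 60)^(-0.1332) = 329.7·33.39^(-0.1332) = 329.7·0.62669 = 206.620.
Rounded: 207; in hex, 0xCF.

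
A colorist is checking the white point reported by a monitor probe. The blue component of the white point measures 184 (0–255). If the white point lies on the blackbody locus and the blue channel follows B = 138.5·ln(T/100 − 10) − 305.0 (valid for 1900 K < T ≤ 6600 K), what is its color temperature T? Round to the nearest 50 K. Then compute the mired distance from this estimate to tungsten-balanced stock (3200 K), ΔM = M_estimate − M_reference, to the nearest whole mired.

-85 mireds

ln(t − 10) = (184 + 305.0) / 138.5 = 3.5307.
t − 10 = e^3.5307 = 34.147, so t = 44.147.
T = 100·t = 4415 K → 4400 K to the nearest 50 K.
M_estimate = 10⁶/4400 = 227.27; M_reference = 10⁶/3200 = 312.50.
ΔM = 227.27 − 312.50 = -85.23 → -85 mireds.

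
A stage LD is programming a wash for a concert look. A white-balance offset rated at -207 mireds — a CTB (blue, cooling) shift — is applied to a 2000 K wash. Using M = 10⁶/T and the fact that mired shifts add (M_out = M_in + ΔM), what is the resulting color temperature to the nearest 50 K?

3400 K

M_in = 10⁶/2000 = 500.00 mireds.
M_out = 500.00 + (-207) = 293.00 mireds.
T_out = 10⁶/293.00 = 3413.0 K → 3400 K.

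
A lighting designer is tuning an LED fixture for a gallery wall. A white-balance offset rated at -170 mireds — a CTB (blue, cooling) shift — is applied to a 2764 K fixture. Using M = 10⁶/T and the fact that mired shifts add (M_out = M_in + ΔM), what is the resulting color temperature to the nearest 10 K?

5210 K

M_in = 10⁶/2764 = 361.79 mireds.
M_out = 361.79 + (-170) = 191.79 mireds.
T_out = 10⁶/191.79 = 5213.9 K → 5210 K.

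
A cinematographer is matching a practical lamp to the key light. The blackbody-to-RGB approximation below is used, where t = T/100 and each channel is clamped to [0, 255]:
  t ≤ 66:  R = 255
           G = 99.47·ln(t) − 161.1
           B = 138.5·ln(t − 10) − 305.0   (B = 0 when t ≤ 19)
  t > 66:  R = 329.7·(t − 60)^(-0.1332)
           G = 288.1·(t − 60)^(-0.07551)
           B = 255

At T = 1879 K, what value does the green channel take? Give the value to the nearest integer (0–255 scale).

131

t = 1879/100 = 18.79; the t ≤ 66 branch applies.
G = 99.47·ln 18.79 − 161.1 = 99.47·2.9333 − 161.1 = 130.678.
Rounded: 131.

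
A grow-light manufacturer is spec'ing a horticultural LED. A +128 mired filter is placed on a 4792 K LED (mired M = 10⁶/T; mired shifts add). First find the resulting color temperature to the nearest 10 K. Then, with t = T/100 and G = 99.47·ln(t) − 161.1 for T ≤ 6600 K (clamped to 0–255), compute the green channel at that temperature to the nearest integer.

176

M_in = 10⁶/4792 = 208.68; M_out = 208.68 + (+128) = 336.68.
T_out = 10⁶/336.68 = 2970.2 K → 2970 K; t = 29.7.
G = 99.47·ln 29.7 − 161.1 = 99.47·3.3911 − 161.1 = 176.217.
Rounded: 176.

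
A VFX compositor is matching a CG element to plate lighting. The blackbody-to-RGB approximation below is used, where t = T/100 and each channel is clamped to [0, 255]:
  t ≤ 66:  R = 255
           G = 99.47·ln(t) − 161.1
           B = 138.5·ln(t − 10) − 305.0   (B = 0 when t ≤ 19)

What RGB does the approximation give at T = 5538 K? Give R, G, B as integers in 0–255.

t = 5538/100 = 55.38; the t ≤ 66 branch applies.
R = 255 by definition for t ≤ 66.
G = 99.47·ln 55.38 − 161.1 = 99.47·4.0142 − 161.1 = 238.194.
B = 138.5·ln(55.38 − 10) − 305.0 = 138.5·ln 45.38 − 305.0 = 138.5·3.8151 − 305.0 = 223.387.
Rounded: (255, 238, 223).

R=255, G=238, B=223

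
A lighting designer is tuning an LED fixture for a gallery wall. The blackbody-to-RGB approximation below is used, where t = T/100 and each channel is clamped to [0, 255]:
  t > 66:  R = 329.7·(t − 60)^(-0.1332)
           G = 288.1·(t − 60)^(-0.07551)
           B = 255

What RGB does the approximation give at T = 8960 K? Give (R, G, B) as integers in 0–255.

(210, 223, 255)

t = 8960/100 = 89.6; the t > 66 branch applies.
R = 329.7·(89.6 − 60)^(-0.1332) = 329.7·29.6^(-0.1332) = 329.7·0.63683 = 209.963.
G = 288.1·(89.6 − 60)^(-0.07551) = 288.1·29.6^(-0.07551) = 288.1·0.77429 = 223.072.
B = 255 by definition for t > 66.
Rounded: (210, 223, 255).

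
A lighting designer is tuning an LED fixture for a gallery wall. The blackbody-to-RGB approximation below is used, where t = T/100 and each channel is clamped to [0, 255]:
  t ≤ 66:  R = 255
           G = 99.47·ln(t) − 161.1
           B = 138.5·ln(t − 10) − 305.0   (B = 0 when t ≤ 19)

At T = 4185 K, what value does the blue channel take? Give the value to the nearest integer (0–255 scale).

174

t = 4185/100 = 41.85; the t ≤ 66 branch applies.
B = 138.5·ln(41.85 − 10) − 305.0 = 138.5·ln 31.85 − 305.0 = 138.5·3.4610 − 305.0 = 174.354.
Rounded: 174.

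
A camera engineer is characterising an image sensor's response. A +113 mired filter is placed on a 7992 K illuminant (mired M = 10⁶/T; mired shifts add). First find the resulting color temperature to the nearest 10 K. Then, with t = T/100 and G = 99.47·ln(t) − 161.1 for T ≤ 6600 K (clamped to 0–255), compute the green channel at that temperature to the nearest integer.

M_in = 10⁶/7992 = 125.13; M_out = 125.13 + (+113) = 238.13.
T_out = 10⁶/238.13 = 4199.5 K → 4200 K; t = 42.
G = 99.47·ln 42 − 161.1 = 99.47·3.7377 − 161.1 = 210.686.
Rounded: 211.

211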